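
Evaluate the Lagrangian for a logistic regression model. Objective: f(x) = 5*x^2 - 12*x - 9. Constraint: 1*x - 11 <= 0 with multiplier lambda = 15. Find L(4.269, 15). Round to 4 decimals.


Step 1: Evaluate f(x).
f(4.269) = 5*4.269^2 - 12*4.269 - 9 = 30.8938
Step 2: Evaluate g(x).
g(4.269) = 1*4.269 - 11 = -6.731
Step 3: Compute Lagrangian.
L = 30.8938 + 15*-6.731 = -70.0712


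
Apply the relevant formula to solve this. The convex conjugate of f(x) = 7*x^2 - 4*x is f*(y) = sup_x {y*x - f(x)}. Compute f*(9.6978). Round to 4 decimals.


f*(y) = sup_x {y*x - a*x^2 - b*x} = sup_x {(y-b)*x - a*x^2}
FOC: (y - b) - 2a*x = 0 => x* = (y - b)/(2a)
x* = (9.6978 + 4)/(2*7) = 0.9784
f*(9.6978) = (y-b)^2/(4a) = (9.6978 + 4)^2/(4*7)
= 187.6297/28 = 6.7011


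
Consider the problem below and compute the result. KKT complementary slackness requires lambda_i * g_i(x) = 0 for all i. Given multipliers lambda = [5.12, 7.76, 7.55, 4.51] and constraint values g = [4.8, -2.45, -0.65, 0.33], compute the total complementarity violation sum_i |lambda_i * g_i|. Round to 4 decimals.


KKT complementary slackness check:
lambda_1 * g_1 = 5.12 * 4.8 = 24.576
lambda_2 * g_2 = 7.76 * -2.45 = -19.012
lambda_3 * g_3 = 7.55 * -0.65 = -4.9075
lambda_4 * g_4 = 4.51 * 0.33 = 1.4883
Total violation = 24.576 + 19.012 + 4.9075 + 1.4883 = 49.9838


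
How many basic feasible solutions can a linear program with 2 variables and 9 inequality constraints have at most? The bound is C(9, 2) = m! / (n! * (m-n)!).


Each vertex corresponds to some choice of n active constraints out of m, so the number of vertices is at most C(m, n) = m! / (n!(m-n)!).
m = 9, n = 2
Numerator: 9 * 8
Denominator: 2! = 2
C(9, 2) = 36


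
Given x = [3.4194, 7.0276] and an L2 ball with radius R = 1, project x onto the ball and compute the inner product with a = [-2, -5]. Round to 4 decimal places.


Step 1: Compute ||x|| (intermediates to 6 decimals).
||x|| = sqrt(3.4194^2 + 7.0276^2) = 7.815335
Step 2: Project.
Since ||x|| > R, scale = R/||x|| = 1/7.815335 = 0.127954, proj(x) = scale * x
proj(x) = [0.437526, 0.89921]
Step 3: Dot product.
a^T * proj(x) = -2*0.437526 - 5*0.89921 = -5.3711


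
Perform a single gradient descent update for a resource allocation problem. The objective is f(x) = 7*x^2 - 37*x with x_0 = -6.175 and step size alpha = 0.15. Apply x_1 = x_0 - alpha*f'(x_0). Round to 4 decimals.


We compute the gradient at x_0 and apply the update.
f'(x) = 14*x - 37
f'(-6.175) = 14*-6.175 - 37 = -123.45
x_1 = -6.175 - 0.15*-123.45 = 12.3425


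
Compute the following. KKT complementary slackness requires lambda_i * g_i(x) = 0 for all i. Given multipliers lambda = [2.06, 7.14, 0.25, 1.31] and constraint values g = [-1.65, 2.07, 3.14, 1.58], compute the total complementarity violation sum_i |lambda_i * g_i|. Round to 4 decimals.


KKT complementary slackness check:
lambda_1 * g_1 = 2.06 * -1.65 = -3.399
lambda_2 * g_2 = 7.14 * 2.07 = 14.7798
lambda_3 * g_3 = 0.25 * 3.14 = 0.785
lambda_4 * g_4 = 1.31 * 1.58 = 2.0698
Total violation = 3.399 + 14.7798 + 0.785 + 2.0698 = 21.0336


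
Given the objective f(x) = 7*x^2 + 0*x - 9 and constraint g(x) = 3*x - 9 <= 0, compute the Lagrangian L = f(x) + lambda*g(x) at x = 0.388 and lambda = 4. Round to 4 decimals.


Step 1: Evaluate f(x).
f(0.388) = 7*0.388^2 + 0*0.388 - 9 = -7.9462
Step 2: Evaluate g(x).
g(0.388) = 3*0.388 - 9 = -7.836
Step 3: Compute Lagrangian.
L = -7.9462 + 4*-7.836 = -39.2902


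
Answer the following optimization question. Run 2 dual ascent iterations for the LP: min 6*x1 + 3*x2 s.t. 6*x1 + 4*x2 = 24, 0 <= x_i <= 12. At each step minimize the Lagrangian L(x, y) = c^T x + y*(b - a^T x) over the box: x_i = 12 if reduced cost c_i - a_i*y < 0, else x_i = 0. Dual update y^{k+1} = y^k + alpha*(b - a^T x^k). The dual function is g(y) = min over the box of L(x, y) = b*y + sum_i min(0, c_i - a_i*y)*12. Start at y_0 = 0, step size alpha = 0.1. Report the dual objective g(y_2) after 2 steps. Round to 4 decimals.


Dual ascent for LP: min 6*x1 + 3*x2, 6*x1 + 4*x2 = 24, 0 <= x_i <= 12
Step 1: y^k = 0.0, reduced costs: (6.0, 3.0)
  x^k = (0.0, 0.0), subgradient = b - a^T x = 24.0
  y^{k+1} = 0.0 + 0.1*24.0 = 2.4
Step 2: y^k = 2.4, reduced costs: (-8.4, -6.6)
  x^k = (12.0, 12.0), subgradient = b - a^T x = -96.0
  y^{k+1} = 2.4 + 0.1*-96.0 = -7.2
Dual objective at y_2 = -7.2: reduced costs (49.2, 31.8), box minimizer x = (0.0, 0.0)
g(y_2) = b*y + (c1 - a1*y)*x1 + (c2 - a2*y)*x2 = 24*(-7.2) + 49.2*0.0 + 31.8*0.0 = -172.8 + 0.0 + 0.0 = -172.8


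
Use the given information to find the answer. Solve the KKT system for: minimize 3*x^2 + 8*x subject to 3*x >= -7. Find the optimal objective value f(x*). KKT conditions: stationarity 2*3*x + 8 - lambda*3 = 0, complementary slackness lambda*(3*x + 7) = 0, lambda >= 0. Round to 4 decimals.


Step 1: Try lambda = 0 (constraint inactive).
Stationarity: 2*3*x + 8 = 0
x* = -8/(2*3) = -4/3 = -1.3333 (rounded; the exact value -4/3 is used below)
Check constraint: 3*-1.3333 = -3.9999 >= -7 -- satisfied.
Step 2: Compute optimal value.
f(x*) = 3*(-4/3)^2 + 8*(-4/3) = -5.3333


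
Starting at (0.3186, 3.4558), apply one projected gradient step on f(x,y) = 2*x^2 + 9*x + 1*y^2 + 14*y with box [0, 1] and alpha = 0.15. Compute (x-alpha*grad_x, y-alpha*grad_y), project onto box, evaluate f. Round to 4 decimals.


Step 1: Compute gradient at (0.3186, 3.4558).
grad_x = 2*2*0.3186 + 9 = 10.2744
grad_y = 2*1*3.4558 + 14 = 20.9116
Step 2: Gradient step.
x_raw = 0.3186 - 0.15*10.2744 = -1.2226
y_raw = 3.4558 - 0.15*20.9116 = 0.3191
Step 3: Project onto [0, 1].
x_proj = clip(-1.2226) = 0.0
y_proj = clip(0.3191) = 0.3191
Step 4: Evaluate f.
f(0.0, 0.3191) = 4.5686


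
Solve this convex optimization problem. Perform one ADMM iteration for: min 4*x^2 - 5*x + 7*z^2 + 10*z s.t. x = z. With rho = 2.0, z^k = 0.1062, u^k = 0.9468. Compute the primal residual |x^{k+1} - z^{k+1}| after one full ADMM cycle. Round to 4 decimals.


ADMM iteration with rho = 2.0, z^k = 0.1062, u^k = 0.9468
Step 1: x-update.
Minimize 4*x^2 - 5*x + (2.0/2)*(x - 0.1062 + 0.9468)^2
FOC: (2*4 + 2.0)*x = 5 + 2.0*(0.1062 - 0.9468)
x^{k+1} = 0.3319
Step 2: z-update.
Minimize 7*z^2 + 10*z + (2.0/2)*(0.3319 - z + 0.9468)^2
FOC: (2*7 + 2.0)*z = -10 + 2.0*(0.3319 + 0.9468)
z^{k+1} = -0.4652
Step 3: u-update.
u^{k+1} = 0.9468 + 0.3319 + 0.4652 = 1.7438
Step 4: Primal residual = |0.3319 + 0.4652| = 0.797


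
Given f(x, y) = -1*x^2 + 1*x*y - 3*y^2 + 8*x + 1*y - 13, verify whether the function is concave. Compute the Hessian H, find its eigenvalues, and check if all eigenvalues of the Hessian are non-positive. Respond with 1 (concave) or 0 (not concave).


The Hessian of f(x,y) = -1*x^2 + 1*x*y - 3*y^2 + 8*x + 1*y - 13 is:
H = [[-2, 1], [1, -6]]
Trace = -2 - 6 = -8
Determinant = -2*-6 - (1)^2 = 11
Discriminant = (-8)^2 - 4*11 = 20.0
Eigenvalues: lambda_1 = -6.2361, lambda_2 = -1.7639
The function is concave.

1


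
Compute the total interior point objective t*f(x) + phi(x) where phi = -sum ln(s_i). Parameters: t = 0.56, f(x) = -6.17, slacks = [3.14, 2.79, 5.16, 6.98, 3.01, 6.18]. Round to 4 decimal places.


Step 1: Compute log-barrier.
ln values: [1.1442, 1.026, 1.6409, 1.943, 1.1019, 1.8213]
phi = -(1.1442 + 1.026 + 1.6409 + 1.943 + 1.1019 + 1.8213) = -8.6775
Step 2: Compute augmented objective.
t*f(x) = 0.56*-6.17 = -3.4552
Total = -3.4552 - 8.6775 = -12.1327


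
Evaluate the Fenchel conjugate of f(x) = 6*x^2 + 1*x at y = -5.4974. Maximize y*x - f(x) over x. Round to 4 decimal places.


f*(y) = sup_x {y*x - a*x^2 - b*x} = sup_x {(y-b)*x - a*x^2}
FOC: (y - b) - 2a*x = 0 => x* = (y - b)/(2a)
x* = (-5.4974 - 1)/(2*6) = -0.5415
f*(-5.4974) = (y-b)^2/(4a) = (-5.4974 - 1)^2/(4*6)
= 42.2162/24 = 1.759


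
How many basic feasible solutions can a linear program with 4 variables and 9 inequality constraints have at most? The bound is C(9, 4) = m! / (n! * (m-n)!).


Each vertex corresponds to some choice of n active constraints out of m, so the number of vertices is at most C(m, n) = m! / (n!(m-n)!).
m = 9, n = 4
Numerator: 9 * 8 * 7 * 6
Denominator: 4! = 24
C(9, 4) = 126


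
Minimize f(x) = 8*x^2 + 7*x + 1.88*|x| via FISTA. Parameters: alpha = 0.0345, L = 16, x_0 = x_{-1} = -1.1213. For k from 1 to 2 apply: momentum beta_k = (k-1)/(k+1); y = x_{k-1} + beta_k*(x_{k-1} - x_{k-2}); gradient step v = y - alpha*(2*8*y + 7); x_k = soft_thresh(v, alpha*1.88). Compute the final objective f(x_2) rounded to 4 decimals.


FISTA on f(x) = 8*x^2 + 7*x + 1.88*|x|
L = 16, alpha = 0.0345
Iteration 1: beta = 0.0, y = -1.1213 + 0.0*(-1.1213 + 1.1213) = -1.1213
  grad(y) = -10.9408, v = y - alpha*grad = -0.7438
  prox(v) = soft_thresh(-0.7438, 0.0649) = -0.679
Iteration 2: beta = 0.3333, y = -0.679 + 0.3333*(-0.679 + 1.1213) = -0.5315
  grad(y) = -1.5047, v = y - alpha*grad = -0.4796
  prox(v) = soft_thresh(-0.4796, 0.0649) = -0.4148
f(x_2) = 8*(-0.4148)^2 + 7*(-0.4148) + 1.88*|-0.4148| = -0.7473


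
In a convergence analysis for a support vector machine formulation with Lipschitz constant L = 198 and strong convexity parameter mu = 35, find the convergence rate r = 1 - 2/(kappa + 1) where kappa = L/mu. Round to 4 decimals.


Step 1: Compute the condition number.
kappa = L/mu = 198/35 = 5.6571
Step 2: Compute the convergence rate.
r = 1 - 2/(kappa + 1) = 1 - 2*mu/(L + mu) = (L - mu)/(L + mu) = 163/233 = 0.6996


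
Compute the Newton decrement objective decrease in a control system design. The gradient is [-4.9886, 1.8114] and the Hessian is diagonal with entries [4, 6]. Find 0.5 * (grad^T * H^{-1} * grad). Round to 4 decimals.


Step 1: H is diagonal, so H^(-1) * g = [-1.2472, 0.3019].
Step 2: g^T H^(-1) g = sum_i g_i^2 / H_ii
  = (-4.9886)^2/4 + (1.8114)^2/6
  = 6.2215 + 0.5469 = 6.7684
Step 3: Objective decrease = 0.5 * g^T H^(-1) g = 3.3842


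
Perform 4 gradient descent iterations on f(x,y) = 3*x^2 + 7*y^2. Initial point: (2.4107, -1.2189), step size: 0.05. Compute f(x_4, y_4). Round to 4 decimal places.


Gradient descent on f(x,y) = 3*x^2 + 7*y^2.
Starting point: (2.4107, -1.2189), alpha = 0.05
Step 1: grad_x = 2*3*2.4107 = 14.4642, grad_y = 2*7*-1.2189 = -17.0646
  x_1 = 2.4107 - 0.05*14.4642 = 1.6875
  y_1 = -1.2189 - 0.05*-17.0646 = -0.3657
Step 2: grad_x = 2*3*1.6875 = 10.1249, grad_y = 2*7*-0.3657 = -5.1194
  x_2 = 1.6875 - 0.05*10.1249 = 1.1812
  y_2 = -0.3657 - 0.05*-5.1194 = -0.1097
Step 3: grad_x = 2*3*1.1812 = 7.0875, grad_y = 2*7*-0.1097 = -1.5358
  x_3 = 1.1812 - 0.05*7.0875 = 0.8269
  y_3 = -0.1097 - 0.05*-1.5358 = -0.0329
Step 4: grad_x = 2*3*0.8269 = 4.9612, grad_y = 2*7*-0.0329 = -0.4607
  x_4 = 0.8269 - 0.05*4.9612 = 0.5788
  y_4 = -0.0329 - 0.05*-0.4607 = -0.0099
f(0.5788, -0.0099) = 3*0.5788^2 + 7*(-0.0099)^2 = 1.0057


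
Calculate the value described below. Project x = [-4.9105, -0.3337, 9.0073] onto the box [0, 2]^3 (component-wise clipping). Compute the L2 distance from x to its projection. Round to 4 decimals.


Project each component onto [0, 2].
clip(-4.9105) = 0.0, clip(-0.3337) = 0.0, clip(9.0073) = 2.0
Projection = [0.0, 0.0, 2.0]
Squared diffs: [24.113, 0.1114, 49.1023]
Distance = sqrt(73.3267) = 8.5631


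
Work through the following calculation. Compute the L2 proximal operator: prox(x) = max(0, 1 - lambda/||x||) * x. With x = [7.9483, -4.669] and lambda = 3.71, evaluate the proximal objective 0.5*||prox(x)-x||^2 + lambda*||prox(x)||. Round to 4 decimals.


Step 1: Compute ||x||.
||x|| = 9.2182
Step 2: Compute scaling factor.
scale = max(0, 1 - 3.71/9.2182) = 0.5975
Step 3: prox(x) = [4.7494, -2.7899]
||prox(x)|| = 5.5082
Step 4: Proximal objective.
0.5*||prox-x||^2 = 6.8821
lambda*||prox|| = 20.4354
Total = 27.3174


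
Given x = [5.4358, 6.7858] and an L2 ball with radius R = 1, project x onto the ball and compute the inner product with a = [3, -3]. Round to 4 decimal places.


Step 1: Compute ||x|| (intermediates to 6 decimals).
||x|| = sqrt(5.4358^2 + 6.7858^2) = 8.694539
Step 2: Project.
Since ||x|| > R, scale = R/||x|| = 1/8.694539 = 0.115015, proj(x) = scale * x
proj(x) = [0.625199, 0.780469]
Step 3: Dot product.
a^T * proj(x) = 3*0.625199 - 3*0.780469 = -0.4658


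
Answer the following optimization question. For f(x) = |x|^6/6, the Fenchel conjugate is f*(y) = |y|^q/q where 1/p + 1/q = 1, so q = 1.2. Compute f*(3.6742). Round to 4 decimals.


The conjugate exponent q satisfies 1/p + 1/q = 1.
p = 6, so q = 6/(6 - 1) = 1.2
|y|^q = 3.6742^1.2 = 4.7665
f*(3.6742) = 4.7665 / 1.2 = 3.972


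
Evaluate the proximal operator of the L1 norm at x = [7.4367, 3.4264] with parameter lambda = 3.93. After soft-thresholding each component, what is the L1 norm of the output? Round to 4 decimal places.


Soft-thresholding with lambda = 3.93:
prox(7.4367) = sign(7.4367)*max(|7.4367| - 3.93, 0) = 3.5067
prox(3.4264) = sign(3.4264)*max(|3.4264| - 3.93, 0) = 0.0
prox(x) = [3.5067, 0.0]
||prox(x)||_1 = 3.5067 + 0.0 = 3.5067


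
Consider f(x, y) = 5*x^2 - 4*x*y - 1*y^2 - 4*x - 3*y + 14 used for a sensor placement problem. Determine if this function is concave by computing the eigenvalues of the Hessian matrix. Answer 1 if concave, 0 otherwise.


The Hessian of f(x,y) = 5*x^2 - 4*x*y - 1*y^2 - 4*x - 3*y + 14 is:
H = [[10, -4], [-4, -2]]
Trace = 10 - 2 = 8
Determinant = 10*-2 - (-4)^2 = -36
Discriminant = (8)^2 - 4*-36 = 208.0
Eigenvalues: lambda_1 = -3.2111, lambda_2 = 11.2111
The function is not concave.

0


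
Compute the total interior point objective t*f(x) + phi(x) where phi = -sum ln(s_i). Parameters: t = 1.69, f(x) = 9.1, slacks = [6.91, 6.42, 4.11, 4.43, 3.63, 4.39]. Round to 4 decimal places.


Step 1: Compute log-barrier.
ln values: [1.933, 1.8594, 1.4134, 1.4884, 1.2892, 1.4793]
phi = -(1.933 + 1.8594 + 1.4134 + 1.4884 + 1.2892 + 1.4793) = -9.4628
Step 2: Compute augmented objective.
t*f(x) = 1.69*9.1 = 15.379
Total = 15.379 - 9.4628 = 5.9162


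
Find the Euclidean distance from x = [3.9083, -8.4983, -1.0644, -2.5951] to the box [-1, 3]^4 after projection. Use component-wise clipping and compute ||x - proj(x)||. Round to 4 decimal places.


Project each component onto [-1, 3].
clip(3.9083) = 3.0, clip(-8.4983) = -1.0, clip(-1.0644) = -1.0, clip(-2.5951) = -1.0
Projection = [3.0, -1.0, -1.0, -1.0]
Squared diffs: [0.825, 56.2245, 0.0041, 2.5443]
Distance = sqrt(59.5979) = 7.72


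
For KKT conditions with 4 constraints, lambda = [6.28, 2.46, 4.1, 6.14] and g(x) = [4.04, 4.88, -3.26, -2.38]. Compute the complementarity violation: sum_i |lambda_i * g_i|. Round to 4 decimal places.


KKT complementary slackness check:
lambda_1 * g_1 = 6.28 * 4.04 = 25.3712
lambda_2 * g_2 = 2.46 * 4.88 = 12.0048
lambda_3 * g_3 = 4.1 * -3.26 = -13.366
lambda_4 * g_4 = 6.14 * -2.38 = -14.6132
Total violation = 25.3712 + 12.0048 + 13.366 + 14.6132 = 65.3552


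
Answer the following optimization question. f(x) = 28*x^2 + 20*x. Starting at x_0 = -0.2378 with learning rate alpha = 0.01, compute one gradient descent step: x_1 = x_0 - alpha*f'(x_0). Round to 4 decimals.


We compute the gradient at x_0 and apply the update.
f'(x) = 56*x + 20
f'(-0.2378) = 56*-0.2378 + 20 = 6.6832
x_1 = -0.2378 - 0.01*6.6832 = -0.3046


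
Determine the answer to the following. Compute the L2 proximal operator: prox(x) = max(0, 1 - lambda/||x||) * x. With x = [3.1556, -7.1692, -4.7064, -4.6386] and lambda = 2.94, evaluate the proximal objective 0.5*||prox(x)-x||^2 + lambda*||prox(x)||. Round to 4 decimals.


Step 1: Compute ||x||.
||x|| = 10.248
Step 2: Compute scaling factor.
scale = max(0, 1 - 2.94/10.248) = 0.7131
Step 3: prox(x) = [2.2503, -5.1125, -3.3562, -3.3079]
||prox(x)|| = 7.308
Step 4: Proximal objective.
0.5*||prox-x||^2 = 4.3218
lambda*||prox|| = 21.4855
Total = 25.8074


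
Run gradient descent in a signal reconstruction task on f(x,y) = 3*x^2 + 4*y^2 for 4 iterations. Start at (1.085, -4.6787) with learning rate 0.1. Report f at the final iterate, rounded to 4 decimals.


Gradient descent on f(x,y) = 3*x^2 + 4*y^2.
Starting point: (1.085, -4.6787), alpha = 0.1
Step 1: grad_x = 2*3*1.085 = 6.51, grad_y = 2*4*-4.6787 = -37.4296
  x_1 = 1.085 - 0.1*6.51 = 0.434
  y_1 = -4.6787 - 0.1*-37.4296 = -0.9357
Step 2: grad_x = 2*3*0.434 = 2.604, grad_y = 2*4*-0.9357 = -7.4859
  x_2 = 0.434 - 0.1*2.604 = 0.1736
  y_2 = -0.9357 - 0.1*-7.4859 = -0.1871
Step 3: grad_x = 2*3*0.1736 = 1.0416, grad_y = 2*4*-0.1871 = -1.4972
  x_3 = 0.1736 - 0.1*1.0416 = 0.0694
  y_3 = -0.1871 - 0.1*-1.4972 = -0.0374
Step 4: grad_x = 2*3*0.0694 = 0.4166, grad_y = 2*4*-0.0374 = -0.2994
  x_4 = 0.0694 - 0.1*0.4166 = 0.0278
  y_4 = -0.0374 - 0.1*-0.2994 = -0.0075
f(0.0278, -0.0075) = 3*0.0278^2 + 4*(-0.0075)^2 = 0.0025


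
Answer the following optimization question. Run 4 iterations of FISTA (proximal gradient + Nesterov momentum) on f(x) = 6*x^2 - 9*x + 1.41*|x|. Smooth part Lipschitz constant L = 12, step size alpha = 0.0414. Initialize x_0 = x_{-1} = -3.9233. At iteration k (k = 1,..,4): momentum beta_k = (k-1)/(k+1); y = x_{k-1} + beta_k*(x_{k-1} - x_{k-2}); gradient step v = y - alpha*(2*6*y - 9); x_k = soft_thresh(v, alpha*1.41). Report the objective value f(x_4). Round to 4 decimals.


FISTA on f(x) = 6*x^2 - 9*x + 1.41*|x|
L = 12, alpha = 0.0414
Iteration 1: beta = 0.0, y = -3.9233 + 0.0*(-3.9233 + 3.9233) = -3.9233
  grad(y) = -56.0796, v = y - alpha*grad = -1.6016
  prox(v) = soft_thresh(-1.6016, 0.0584) = -1.5432
Iteration 2: beta = 0.3333, y = -1.5432 + 0.3333*(-1.5432 + 3.9233) = -0.7499
  grad(y) = -17.9985, v = y - alpha*grad = -0.0047
  prox(v) = soft_thresh(-0.0047, 0.0584) = 0.0
Iteration 3: beta = 0.5, y = 0.0 + 0.5*(0.0 + 1.5432) = 0.7716
  grad(y) = 0.2594, v = y - alpha*grad = 0.7609
  prox(v) = soft_thresh(0.7609, 0.0584) = 0.7025
Iteration 4: beta = 0.6, y = 0.7025 + 0.6*(0.7025 - 0.0) = 1.124
  grad(y) = 4.4881, v = y - alpha*grad = 0.9382
  prox(v) = soft_thresh(0.9382, 0.0584) = 0.8798
f(x_4) = 6*0.8798^2 - 9*0.8798 + 1.41*|0.8798| = -2.0333


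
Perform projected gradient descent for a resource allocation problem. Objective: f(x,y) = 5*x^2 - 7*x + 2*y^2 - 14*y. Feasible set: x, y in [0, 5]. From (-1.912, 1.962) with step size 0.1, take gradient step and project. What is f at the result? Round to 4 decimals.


Step 1: Compute gradient at (-1.912, 1.962).
grad_x = 2*5*-1.912 - 7 = -26.12
grad_y = 2*2*1.962 - 14 = -6.152
Step 2: Gradient step.
x_raw = -1.912 - 0.1*-26.12 = 0.7
y_raw = 1.962 - 0.1*-6.152 = 2.5772
Step 3: Project onto [0, 5].
x_proj = clip(0.7) = 0.7
y_proj = clip(2.5772) = 2.5772
Step 4: Evaluate f.
f(0.7, 2.5772) = -25.2469


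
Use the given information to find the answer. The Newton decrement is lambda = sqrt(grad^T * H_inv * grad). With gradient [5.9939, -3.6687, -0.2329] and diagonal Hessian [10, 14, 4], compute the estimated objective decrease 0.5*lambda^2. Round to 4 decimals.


Step 1: H is diagonal, so H^(-1) * g = [0.5994, -0.2621, -0.0582].
Step 2: g^T H^(-1) g = sum_i g_i^2 / H_ii
  = (5.9939)^2/10 + (-3.6687)^2/14 + (-0.2329)^2/4
  = 3.5927 + 0.9614 + 0.0136 = 4.5676
Step 3: Objective decrease = 0.5 * g^T H^(-1) g = 2.2838


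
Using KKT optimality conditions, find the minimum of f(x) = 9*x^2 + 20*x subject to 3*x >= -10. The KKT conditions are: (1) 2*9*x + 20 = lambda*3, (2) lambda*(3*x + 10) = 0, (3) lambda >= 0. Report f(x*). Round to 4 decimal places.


Step 1: Try lambda = 0 (constraint inactive).
Stationarity: 2*9*x + 20 = 0
x* = -20/(2*9) = -10/9 = -1.1111 (rounded; the exact value -10/9 is used below)
Check constraint: 3*-1.1111 = -3.3333 >= -10 -- satisfied.
Step 2: Compute optimal value.
f(x*) = 9*(-10/9)^2 + 20*(-10/9) = -11.1111


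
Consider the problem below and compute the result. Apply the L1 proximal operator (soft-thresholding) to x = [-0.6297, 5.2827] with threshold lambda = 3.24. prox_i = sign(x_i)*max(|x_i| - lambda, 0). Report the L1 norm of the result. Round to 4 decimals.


Soft-thresholding with lambda = 3.24:
prox(-0.6297) = sign(-0.6297)*max(|-0.6297| - 3.24, 0) = 0.0
prox(5.2827) = sign(5.2827)*max(|5.2827| - 3.24, 0) = 2.0427
prox(x) = [0.0, 2.0427]
||prox(x)||_1 = 0.0 + 2.0427 = 2.0427


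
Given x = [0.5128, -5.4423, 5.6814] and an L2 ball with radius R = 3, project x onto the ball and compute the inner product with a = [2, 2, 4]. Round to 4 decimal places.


Step 1: Compute ||x|| (intermediates to 6 decimals).
||x|| = sqrt(0.5128^2 + (-5.4423)^2 + 5.6814^2) = 7.884155
Step 2: Project.
Since ||x|| > R, scale = R/||x|| = 3/7.884155 = 0.38051, proj(x) = scale * x
proj(x) = [0.195126, -2.07085, 2.16183]
Step 3: Dot product.
a^T * proj(x) = 2*0.195126 + 2*(-2.07085) + 4*2.16183 = 4.8959


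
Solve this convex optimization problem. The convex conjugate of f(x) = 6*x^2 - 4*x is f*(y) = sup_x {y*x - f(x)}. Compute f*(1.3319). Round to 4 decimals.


f*(y) = sup_x {y*x - a*x^2 - b*x} = sup_x {(y-b)*x - a*x^2}
FOC: (y - b) - 2a*x = 0 => x* = (y - b)/(2a)
x* = (1.3319 + 4)/(2*6) = 0.4443
f*(1.3319) = (y-b)^2/(4a) = (1.3319 + 4)^2/(4*6)
= 28.4292/24 = 1.1845


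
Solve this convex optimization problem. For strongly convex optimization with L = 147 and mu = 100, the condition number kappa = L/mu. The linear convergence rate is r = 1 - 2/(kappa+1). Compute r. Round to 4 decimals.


Step 1: Compute the condition number.
kappa = L/mu = 147/100 = 1.47
Step 2: Compute the convergence rate.
r = 1 - 2/(kappa + 1) = 1 - 2*mu/(L + mu) = (L - mu)/(L + mu) = 47/247 = 0.1903


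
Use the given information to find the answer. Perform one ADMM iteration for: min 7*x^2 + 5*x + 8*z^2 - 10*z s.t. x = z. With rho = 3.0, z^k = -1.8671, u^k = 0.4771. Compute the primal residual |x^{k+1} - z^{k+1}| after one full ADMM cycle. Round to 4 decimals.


ADMM iteration with rho = 3.0, z^k = -1.8671, u^k = 0.4771
Step 1: x-update.
Minimize 7*x^2 + 5*x + (3.0/2)*(x + 1.8671 + 0.4771)^2
FOC: (2*7 + 3.0)*x = -5 + 3.0*(-1.8671 - 0.4771)
x^{k+1} = -0.7078
Step 2: z-update.
Minimize 8*z^2 - 10*z + (3.0/2)*(-0.7078 - z + 0.4771)^2
FOC: (2*8 + 3.0)*z = 10 + 3.0*(-0.7078 + 0.4771)
z^{k+1} = 0.4899
Step 3: u-update.
u^{k+1} = 0.4771 - 0.7078 - 0.4899 = -0.7206
Step 4: Primal residual = |-0.7078 - 0.4899| = 1.1977


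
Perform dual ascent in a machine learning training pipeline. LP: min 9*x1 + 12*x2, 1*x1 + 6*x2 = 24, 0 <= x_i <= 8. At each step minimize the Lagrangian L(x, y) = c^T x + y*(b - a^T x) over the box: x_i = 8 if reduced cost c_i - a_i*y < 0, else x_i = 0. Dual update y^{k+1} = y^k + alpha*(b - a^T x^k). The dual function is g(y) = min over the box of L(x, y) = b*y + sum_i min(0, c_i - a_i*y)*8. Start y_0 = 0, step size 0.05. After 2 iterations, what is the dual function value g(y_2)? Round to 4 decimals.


Dual ascent for LP: min 9*x1 + 12*x2, 1*x1 + 6*x2 = 24, 0 <= x_i <= 8
Step 1: y^k = 0.0, reduced costs: (9.0, 12.0)
  x^k = (0.0, 0.0), subgradient = b - a^T x = 24.0
  y^{k+1} = 0.0 + 0.05*24.0 = 1.2
Step 2: y^k = 1.2, reduced costs: (7.8, 4.8)
  x^k = (0.0, 0.0), subgradient = b - a^T x = 24.0
  y^{k+1} = 1.2 + 0.05*24.0 = 2.4
Dual objective at y_2 = 2.4: reduced costs (6.6, -2.4), box minimizer x = (0.0, 8.0)
g(y_2) = b*y + (c1 - a1*y)*x1 + (c2 - a2*y)*x2 = 24*2.4 + 6.6*0.0 + (-2.4)*8.0 = 57.6 + 0.0 - 19.2 = 38.4


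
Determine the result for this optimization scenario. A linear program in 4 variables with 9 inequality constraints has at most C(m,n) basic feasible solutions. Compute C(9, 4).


Each vertex corresponds to some choice of n active constraints out of m, so the number of vertices is at most C(m, n) = m! / (n!(m-n)!).
m = 9, n = 4
Numerator: 9 * 8 * 7 * 6
Denominator: 4! = 24
C(9, 4) = 126


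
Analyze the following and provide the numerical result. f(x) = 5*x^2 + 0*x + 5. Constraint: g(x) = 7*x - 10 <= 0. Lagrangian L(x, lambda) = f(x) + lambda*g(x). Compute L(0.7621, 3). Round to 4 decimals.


Step 1: Evaluate f(x).
f(0.7621) = 5*0.7621^2 + 0*0.7621 + 5 = 7.904
Step 2: Evaluate g(x).
g(0.7621) = 7*0.7621 - 10 = -4.6653
Step 3: Compute Lagrangian.
L = 7.904 + 3*-4.6653 = -6.0919


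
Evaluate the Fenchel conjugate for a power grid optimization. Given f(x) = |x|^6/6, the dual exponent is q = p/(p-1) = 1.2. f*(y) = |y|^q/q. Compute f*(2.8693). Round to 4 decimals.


The conjugate exponent q satisfies 1/p + 1/q = 1.
p = 6, so q = 6/(6 - 1) = 1.2
|y|^q = 2.8693^1.2 = 3.5427
f*(2.8693) = 3.5427 / 1.2 = 2.9522


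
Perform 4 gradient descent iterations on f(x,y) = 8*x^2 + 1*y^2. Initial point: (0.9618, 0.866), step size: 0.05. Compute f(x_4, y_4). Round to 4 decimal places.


Gradient descent on f(x,y) = 8*x^2 + 1*y^2.
Starting point: (0.9618, 0.866), alpha = 0.05
Step 1: grad_x = 2*8*0.9618 = 15.3888, grad_y = 2*1*0.866 = 1.732
  x_1 = 0.9618 - 0.05*15.3888 = 0.1924
  y_1 = 0.866 - 0.05*1.732 = 0.7794
Step 2: grad_x = 2*8*0.1924 = 3.0778, grad_y = 2*1*0.7794 = 1.5588
  x_2 = 0.1924 - 0.05*3.0778 = 0.0385
  y_2 = 0.7794 - 0.05*1.5588 = 0.7015
Step 3: grad_x = 2*8*0.0385 = 0.6156, grad_y = 2*1*0.7015 = 1.4029
  x_3 = 0.0385 - 0.05*0.6156 = 0.0077
  y_3 = 0.7015 - 0.05*1.4029 = 0.6313
Step 4: grad_x = 2*8*0.0077 = 0.1231, grad_y = 2*1*0.6313 = 1.2626
  x_4 = 0.0077 - 0.05*0.1231 = 0.0015
  y_4 = 0.6313 - 0.05*1.2626 = 0.5682
f(0.0015, 0.5682) = 8*0.0015^2 + 1*0.5682^2 = 0.3229


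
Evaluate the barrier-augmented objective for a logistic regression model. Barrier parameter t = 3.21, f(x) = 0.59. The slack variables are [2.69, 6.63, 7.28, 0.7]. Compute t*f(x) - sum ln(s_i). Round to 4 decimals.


Step 1: Compute log-barrier.
ln values: [0.9895, 1.8916, 1.9851, -0.3567]
phi = -(0.9895 + 1.8916 + 1.9851 - 0.3567) = -4.5096
Step 2: Compute augmented objective.
t*f(x) = 3.21*0.59 = 1.8939
Total = 1.8939 - 4.5096 = -2.6157


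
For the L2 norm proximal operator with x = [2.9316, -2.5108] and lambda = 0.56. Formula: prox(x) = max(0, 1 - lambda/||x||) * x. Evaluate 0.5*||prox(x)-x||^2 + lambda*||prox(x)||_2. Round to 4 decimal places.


Step 1: Compute ||x||.
||x|| = 3.8598
Step 2: Compute scaling factor.
scale = max(0, 1 - 0.56/3.8598) = 0.8549
Step 3: prox(x) = [2.5063, -2.1465]
||prox(x)|| = 3.2998
Step 4: Proximal objective.
0.5*||prox-x||^2 = 0.1568
lambda*||prox|| = 1.8479
Total = 2.0047


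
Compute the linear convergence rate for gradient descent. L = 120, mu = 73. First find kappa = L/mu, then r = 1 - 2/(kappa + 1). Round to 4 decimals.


Step 1: Compute the condition number.
kappa = L/mu = 120/73 = 1.6438
Step 2: Compute the convergence rate.
r = 1 - 2/(kappa + 1) = 1 - 2*mu/(L + mu) = (L - mu)/(L + mu) = 47/193 = 0.2435


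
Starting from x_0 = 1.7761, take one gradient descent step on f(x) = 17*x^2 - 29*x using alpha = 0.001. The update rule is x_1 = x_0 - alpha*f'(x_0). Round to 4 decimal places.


We compute the gradient at x_0 and apply the update.
f'(x) = 34*x - 29
f'(1.7761) = 34*1.7761 - 29 = 31.3874
x_1 = 1.7761 - 0.001*31.3874 = 1.7447


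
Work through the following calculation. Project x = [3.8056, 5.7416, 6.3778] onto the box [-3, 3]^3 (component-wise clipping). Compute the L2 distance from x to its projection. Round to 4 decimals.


Project each component onto [-3, 3].
clip(3.8056) = 3.0, clip(5.7416) = 3.0, clip(6.3778) = 3.0
Projection = [3.0, 3.0, 3.0]
Squared diffs: [0.649, 7.5164, 11.4095]
Distance = sqrt(19.5749) = 4.4244


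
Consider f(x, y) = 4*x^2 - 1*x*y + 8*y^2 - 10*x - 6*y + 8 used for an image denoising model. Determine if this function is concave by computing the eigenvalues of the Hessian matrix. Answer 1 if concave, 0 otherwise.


The Hessian of f(x,y) = 4*x^2 - 1*x*y + 8*y^2 - 10*x - 6*y + 8 is:
H = [[8, -1], [-1, 16]]
Trace = 8 + 16 = 24
Determinant = 8*16 - (-1)^2 = 127
Discriminant = (24)^2 - 4*127 = 68.0
Eigenvalues: lambda_1 = 7.8769, lambda_2 = 16.1231
The function is not concave.

0


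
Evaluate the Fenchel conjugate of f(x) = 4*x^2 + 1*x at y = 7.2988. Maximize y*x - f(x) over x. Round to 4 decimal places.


f*(y) = sup_x {y*x - a*x^2 - b*x} = sup_x {(y-b)*x - a*x^2}
FOC: (y - b) - 2a*x = 0 => x* = (y - b)/(2a)
x* = (7.2988 - 1)/(2*4) = 0.7874
f*(7.2988) = (y-b)^2/(4a) = (7.2988 - 1)^2/(4*4)
= 39.6749/16 = 2.4797


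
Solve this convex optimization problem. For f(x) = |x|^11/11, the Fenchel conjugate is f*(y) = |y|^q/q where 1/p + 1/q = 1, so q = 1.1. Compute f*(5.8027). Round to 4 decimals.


The conjugate exponent q satisfies 1/p + 1/q = 1.
p = 11, so q = 11/(11 - 1) = 1.1
|y|^q = 5.8027^1.1 = 6.9182
f*(5.8027) = 6.9182 / 1.1 = 6.2893


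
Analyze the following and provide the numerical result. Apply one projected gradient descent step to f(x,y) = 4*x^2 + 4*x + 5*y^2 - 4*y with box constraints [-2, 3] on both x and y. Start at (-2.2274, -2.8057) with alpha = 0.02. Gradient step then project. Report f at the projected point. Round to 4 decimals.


Step 1: Compute gradient at (-2.2274, -2.8057).
grad_x = 2*4*-2.2274 + 4 = -13.8192
grad_y = 2*5*-2.8057 - 4 = -32.057
Step 2: Gradient step.
x_raw = -2.2274 - 0.02*-13.8192 = -1.951
y_raw = -2.8057 - 0.02*-32.057 = -2.1646
Step 3: Project onto [-2, 3].
x_proj = clip(-1.951) = -1.951
y_proj = clip(-2.1646) = -2.0
Step 4: Evaluate f.
f(-1.951, -2.0) = 35.4218


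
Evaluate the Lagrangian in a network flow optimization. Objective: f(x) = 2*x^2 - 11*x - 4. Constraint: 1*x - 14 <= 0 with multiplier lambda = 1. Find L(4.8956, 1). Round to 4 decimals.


Step 1: Evaluate f(x).
f(4.8956) = 2*4.8956^2 - 11*4.8956 - 4 = -9.9178
Step 2: Evaluate g(x).
g(4.8956) = 1*4.8956 - 14 = -9.1044
Step 3: Compute Lagrangian.
L = -9.9178 + 1*-9.1044 = -19.0222


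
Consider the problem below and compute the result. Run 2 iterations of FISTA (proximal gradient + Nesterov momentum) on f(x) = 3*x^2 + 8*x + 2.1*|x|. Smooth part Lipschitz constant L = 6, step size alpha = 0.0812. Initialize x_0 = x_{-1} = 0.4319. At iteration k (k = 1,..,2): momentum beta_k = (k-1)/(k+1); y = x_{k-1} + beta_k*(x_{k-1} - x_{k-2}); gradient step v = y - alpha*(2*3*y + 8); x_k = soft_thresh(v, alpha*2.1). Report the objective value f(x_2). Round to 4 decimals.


FISTA on f(x) = 3*x^2 + 8*x + 2.1*|x|
L = 6, alpha = 0.0812
Iteration 1: beta = 0.0, y = 0.4319 + 0.0*(0.4319 - 0.4319) = 0.4319
  grad(y) = 10.5914, v = y - alpha*grad = -0.4281
  prox(v) = soft_thresh(-0.4281, 0.1705) = -0.2576
Iteration 2: beta = 0.3333, y = -0.2576 + 0.3333*(-0.2576 - 0.4319) = -0.4874
  grad(y) = 5.0754, v = y - alpha*grad = -0.8996
  prox(v) = soft_thresh(-0.8996, 0.1705) = -0.729
f(x_2) = 3*(-0.729)^2 + 8*(-0.729) + 2.1*|-0.729| = -2.7068


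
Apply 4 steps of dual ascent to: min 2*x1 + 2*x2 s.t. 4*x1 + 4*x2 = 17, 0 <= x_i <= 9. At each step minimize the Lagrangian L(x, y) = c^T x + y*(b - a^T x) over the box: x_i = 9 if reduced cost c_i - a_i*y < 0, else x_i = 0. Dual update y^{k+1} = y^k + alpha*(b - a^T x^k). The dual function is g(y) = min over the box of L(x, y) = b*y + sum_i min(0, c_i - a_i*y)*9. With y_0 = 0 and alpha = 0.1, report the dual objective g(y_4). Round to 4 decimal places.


Dual ascent for LP: min 2*x1 + 2*x2, 4*x1 + 4*x2 = 17, 0 <= x_i <= 9
Step 1: y^k = 0.0, reduced costs: (2.0, 2.0)
  x^k = (0.0, 0.0), subgradient = b - a^T x = 17.0
  y^{k+1} = 0.0 + 0.1*17.0 = 1.7
Step 2: y^k = 1.7, reduced costs: (-4.8, -4.8)
  x^k = (9.0, 9.0), subgradient = b - a^T x = -55.0
  y^{k+1} = 1.7 + 0.1*-55.0 = -3.8
Step 3: y^k = -3.8, reduced costs: (17.2, 17.2)
  x^k = (0.0, 0.0), subgradient = b - a^T x = 17.0
  y^{k+1} = -3.8 + 0.1*17.0 = -2.1
Step 4: y^k = -2.1, reduced costs: (10.4, 10.4)
  x^k = (0.0, 0.0), subgradient = b - a^T x = 17.0
  y^{k+1} = -2.1 + 0.1*17.0 = -0.4
Dual objective at y_4 = -0.4: reduced costs (3.6, 3.6), box minimizer x = (0.0, 0.0)
g(y_4) = b*y + (c1 - a1*y)*x1 + (c2 - a2*y)*x2 = 17*(-0.4) + 3.6*0.0 + 3.6*0.0 = -6.8 + 0.0 + 0.0 = -6.8


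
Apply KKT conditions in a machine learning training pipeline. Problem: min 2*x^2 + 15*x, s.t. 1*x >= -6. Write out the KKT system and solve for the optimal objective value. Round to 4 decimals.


Step 1: Try lambda = 0 (constraint inactive).
Stationarity: 2*2*x + 15 = 0
x* = -15/(2*2) = -3.75
Check constraint: 1*-3.75 = -3.75 >= -6 -- satisfied.
Step 2: Compute optimal value.
f(x*) = 2*(-3.75)^2 + 15*(-3.75) = -28.125


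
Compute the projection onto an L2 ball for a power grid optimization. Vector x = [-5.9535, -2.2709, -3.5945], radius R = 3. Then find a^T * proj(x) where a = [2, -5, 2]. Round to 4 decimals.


Step 1: Compute ||x|| (intermediates to 6 decimals).
||x|| = sqrt((-5.9535)^2 + (-2.2709)^2 + (-3.5945)^2) = 7.315844
Step 2: Project.
Since ||x|| > R, scale = R/||x|| = 3/7.315844 = 0.410069, proj(x) = scale * x
proj(x) = [-2.441346, -0.931226, -1.473993]
Step 3: Dot product.
a^T * proj(x) = 2*(-2.441346) - 5*(-0.931226) + 2*(-1.473993) = -3.1745


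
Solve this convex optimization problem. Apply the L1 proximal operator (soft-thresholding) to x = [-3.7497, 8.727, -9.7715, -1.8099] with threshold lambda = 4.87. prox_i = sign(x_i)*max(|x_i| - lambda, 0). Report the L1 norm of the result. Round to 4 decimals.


Soft-thresholding with lambda = 4.87:
prox(-3.7497) = sign(-3.7497)*max(|-3.7497| - 4.87, 0) = 0.0
prox(8.727) = sign(8.727)*max(|8.727| - 4.87, 0) = 3.857
prox(-9.7715) = sign(-9.7715)*max(|-9.7715| - 4.87, 0) = -4.9015
prox(-1.8099) = sign(-1.8099)*max(|-1.8099| - 4.87, 0) = 0.0
prox(x) = [0.0, 3.857, -4.9015, 0.0]
||prox(x)||_1 = 0.0 + 3.857 + 4.9015 + 0.0 = 8.7585


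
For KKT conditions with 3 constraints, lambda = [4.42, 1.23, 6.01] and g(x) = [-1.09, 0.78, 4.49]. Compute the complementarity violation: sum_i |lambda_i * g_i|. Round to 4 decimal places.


KKT complementary slackness check:
lambda_1 * g_1 = 4.42 * -1.09 = -4.8178
lambda_2 * g_2 = 1.23 * 0.78 = 0.9594
lambda_3 * g_3 = 6.01 * 4.49 = 26.9849
Total violation = 4.8178 + 0.9594 + 26.9849 = 32.7621


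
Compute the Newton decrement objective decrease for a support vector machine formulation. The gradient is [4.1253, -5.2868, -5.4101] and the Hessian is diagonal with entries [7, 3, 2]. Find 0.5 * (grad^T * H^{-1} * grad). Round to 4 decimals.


Step 1: H is diagonal, so H^(-1) * g = [0.5893, -1.7623, -2.7051].
Step 2: g^T H^(-1) g = sum_i g_i^2 / H_ii
  = (4.1253)^2/7 + (-5.2868)^2/3 + (-5.4101)^2/2
  = 2.4312 + 9.3168 + 14.6346 = 26.3825
Step 3: Objective decrease = 0.5 * g^T H^(-1) g = 13.1912


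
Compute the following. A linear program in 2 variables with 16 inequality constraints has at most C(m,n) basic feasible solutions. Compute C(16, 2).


Each vertex corresponds to some choice of n active constraints out of m, so the number of vertices is at most C(m, n) = m! / (n!(m-n)!).
m = 16, n = 2
Numerator: 16 * 15
Denominator: 2! = 2
C(16, 2) = 120


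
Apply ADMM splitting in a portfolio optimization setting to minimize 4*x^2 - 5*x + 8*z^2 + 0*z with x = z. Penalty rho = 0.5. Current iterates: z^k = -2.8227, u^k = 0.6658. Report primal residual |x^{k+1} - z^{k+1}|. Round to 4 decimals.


ADMM iteration with rho = 0.5, z^k = -2.8227, u^k = 0.6658
Step 1: x-update.
Minimize 4*x^2 - 5*x + (0.5/2)*(x + 2.8227 + 0.6658)^2
FOC: (2*4 + 0.5)*x = 5 + 0.5*(-2.8227 - 0.6658)
x^{k+1} = 0.383
Step 2: z-update.
Minimize 8*z^2 + 0*z + (0.5/2)*(0.383 - z + 0.6658)^2
FOC: (2*8 + 0.5)*z = 0 + 0.5*(0.383 + 0.6658)
z^{k+1} = 0.0318
Step 3: u-update.
u^{k+1} = 0.6658 + 0.383 - 0.0318 = 1.017
Step 4: Primal residual = |0.383 - 0.0318| = 0.3512


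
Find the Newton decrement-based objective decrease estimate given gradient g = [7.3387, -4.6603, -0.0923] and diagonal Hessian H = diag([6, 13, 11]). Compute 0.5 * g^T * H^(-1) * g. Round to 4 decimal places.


Step 1: H is diagonal, so H^(-1) * g = [1.2231, -0.3585, -0.0084].
Step 2: g^T H^(-1) g = sum_i g_i^2 / H_ii
  = (7.3387)^2/6 + (-4.6603)^2/13 + (-0.0923)^2/11
  = 8.9761 + 1.6706 + 0.0008 = 10.6475
Step 3: Objective decrease = 0.5 * g^T H^(-1) g = 5.3238


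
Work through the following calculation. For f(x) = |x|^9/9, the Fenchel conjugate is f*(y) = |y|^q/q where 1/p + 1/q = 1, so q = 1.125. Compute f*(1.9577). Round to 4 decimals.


The conjugate exponent q satisfies 1/p + 1/q = 1.
p = 9, so q = 9/(9 - 1) = 1.125
|y|^q = 1.9577^1.125 = 2.1292
f*(1.9577) = 2.1292 / 1.125 = 1.8926


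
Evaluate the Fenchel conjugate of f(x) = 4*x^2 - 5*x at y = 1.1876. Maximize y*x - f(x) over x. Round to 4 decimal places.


f*(y) = sup_x {y*x - a*x^2 - b*x} = sup_x {(y-b)*x - a*x^2}
FOC: (y - b) - 2a*x = 0 => x* = (y - b)/(2a)
x* = (1.1876 + 5)/(2*4) = 0.7735
f*(1.1876) = (y-b)^2/(4a) = (1.1876 + 5)^2/(4*4)
= 38.2864/16 = 2.3929


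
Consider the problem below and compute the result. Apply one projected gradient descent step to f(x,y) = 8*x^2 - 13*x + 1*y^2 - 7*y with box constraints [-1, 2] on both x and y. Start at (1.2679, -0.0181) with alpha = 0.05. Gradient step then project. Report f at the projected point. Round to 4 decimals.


Step 1: Compute gradient at (1.2679, -0.0181).
grad_x = 2*8*1.2679 - 13 = 7.2864
grad_y = 2*1*-0.0181 - 7 = -7.0362
Step 2: Gradient step.
x_raw = 1.2679 - 0.05*7.2864 = 0.9036
y_raw = -0.0181 - 0.05*-7.0362 = 0.3337
Step 3: Project onto [-1, 2].
x_proj = clip(0.9036) = 0.9036
y_proj = clip(0.3337) = 0.3337
Step 4: Evaluate f.
f(0.9036, 0.3337) = -7.4395


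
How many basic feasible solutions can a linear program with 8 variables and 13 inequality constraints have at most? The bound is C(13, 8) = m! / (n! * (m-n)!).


Each vertex corresponds to some choice of n active constraints out of m, so the number of vertices is at most C(m, n) = m! / (n!(m-n)!).
m = 13, n = 8
Numerator: 13 * 12 * 11 * 10 * 9 * 8 * 7 * 6
Denominator: 8! = 40320
C(13, 8) = 1287


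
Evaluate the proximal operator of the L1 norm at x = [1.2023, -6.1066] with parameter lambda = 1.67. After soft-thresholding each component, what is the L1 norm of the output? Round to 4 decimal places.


Soft-thresholding with lambda = 1.67:
prox(1.2023) = sign(1.2023)*max(|1.2023| - 1.67, 0) = 0.0
prox(-6.1066) = sign(-6.1066)*max(|-6.1066| - 1.67, 0) = -4.4366
prox(x) = [0.0, -4.4366]
||prox(x)||_1 = 0.0 + 4.4366 = 4.4366


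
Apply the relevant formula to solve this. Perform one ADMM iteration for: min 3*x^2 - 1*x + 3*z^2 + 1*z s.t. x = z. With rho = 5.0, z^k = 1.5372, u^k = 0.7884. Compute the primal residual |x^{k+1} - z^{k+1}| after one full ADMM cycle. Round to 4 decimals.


ADMM iteration with rho = 5.0, z^k = 1.5372, u^k = 0.7884
Step 1: x-update.
Minimize 3*x^2 - 1*x + (5.0/2)*(x - 1.5372 + 0.7884)^2
FOC: (2*3 + 5.0)*x = 1 + 5.0*(1.5372 - 0.7884)
x^{k+1} = 0.4313
Step 2: z-update.
Minimize 3*z^2 + 1*z + (5.0/2)*(0.4313 - z + 0.7884)^2
FOC: (2*3 + 5.0)*z = -1 + 5.0*(0.4313 + 0.7884)
z^{k+1} = 0.4635
Step 3: u-update.
u^{k+1} = 0.7884 + 0.4313 - 0.4635 = 0.7562
Step 4: Primal residual = |0.4313 - 0.4635| = 0.0322


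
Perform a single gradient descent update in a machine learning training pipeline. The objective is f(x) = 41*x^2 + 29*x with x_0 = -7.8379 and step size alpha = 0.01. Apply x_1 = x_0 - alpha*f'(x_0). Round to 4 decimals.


We compute the gradient at x_0 and apply the update.
f'(x) = 82*x + 29
f'(-7.8379) = 82*-7.8379 + 29 = -613.7078
x_1 = -7.8379 - 0.01*-613.7078 = -1.7008


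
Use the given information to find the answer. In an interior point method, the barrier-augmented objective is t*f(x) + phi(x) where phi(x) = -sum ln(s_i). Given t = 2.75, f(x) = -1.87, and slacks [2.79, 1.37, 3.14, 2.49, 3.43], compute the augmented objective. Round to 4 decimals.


Step 1: Compute log-barrier.
ln values: [1.026, 0.3148, 1.1442, 0.9123, 1.2326]
phi = -(1.026 + 0.3148 + 1.1442 + 0.9123 + 1.2326) = -4.6299
Step 2: Compute augmented objective.
t*f(x) = 2.75*-1.87 = -5.1425
Total = -5.1425 - 4.6299 = -9.7724


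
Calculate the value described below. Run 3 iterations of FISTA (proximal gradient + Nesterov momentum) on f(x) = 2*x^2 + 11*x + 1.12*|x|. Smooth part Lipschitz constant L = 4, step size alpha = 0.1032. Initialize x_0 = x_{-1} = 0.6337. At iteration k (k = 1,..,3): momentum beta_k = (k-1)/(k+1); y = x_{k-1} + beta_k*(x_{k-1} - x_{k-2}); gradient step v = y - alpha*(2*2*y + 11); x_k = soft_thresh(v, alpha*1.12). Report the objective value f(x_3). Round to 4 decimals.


FISTA on f(x) = 2*x^2 + 11*x + 1.12*|x|
L = 4, alpha = 0.1032
Iteration 1: beta = 0.0, y = 0.6337 + 0.0*(0.6337 - 0.6337) = 0.6337
  grad(y) = 13.5348, v = y - alpha*grad = -0.7631
  prox(v) = soft_thresh(-0.7631, 0.1156) = -0.6475
Iteration 2: beta = 0.3333, y = -0.6475 + 0.3333*(-0.6475 - 0.6337) = -1.0746
  grad(y) = 6.7017, v = y - alpha*grad = -1.7662
  prox(v) = soft_thresh(-1.7662, 0.1156) = -1.6506
Iteration 3: beta = 0.5, y = -1.6506 + 0.5*(-1.6506 + 0.6475) = -2.1522
  grad(y) = 2.3914, v = y - alpha*grad = -2.3989
  prox(v) = soft_thresh(-2.3989, 0.1156) = -2.2834
f(x_3) = 2*(-2.2834)^2 + 11*(-2.2834) + 1.12*|-2.2834| = -12.1321
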